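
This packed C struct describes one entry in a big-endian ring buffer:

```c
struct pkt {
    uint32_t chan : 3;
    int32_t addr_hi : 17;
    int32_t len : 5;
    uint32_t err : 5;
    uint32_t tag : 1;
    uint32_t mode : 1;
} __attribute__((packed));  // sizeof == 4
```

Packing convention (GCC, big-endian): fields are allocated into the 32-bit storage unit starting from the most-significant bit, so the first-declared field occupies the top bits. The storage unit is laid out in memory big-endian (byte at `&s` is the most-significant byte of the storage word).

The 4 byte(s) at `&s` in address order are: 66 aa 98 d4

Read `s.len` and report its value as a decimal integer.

[0]=0x66 [1]=0xaa [2]=0x98 [3]=0xd4 (big-endian) → word 0x66aa98d4
chan [29+:3] = (word>>29) & 0x7 = 3
addr_hi [12+:17] = (word>>12) & 0x1ffff = 27305
len [7+:5] = (word>>7) & 0x1f = 17  ←
err [2+:5] = (word>>2) & 0x1f = 21
tag [1+:1] = (word>>1) & 0x1 = 0
mode [0+:1] = (word>>0) & 0x1 = 0
len signed 5b, MSB=1: 17 - 32 = -15

-15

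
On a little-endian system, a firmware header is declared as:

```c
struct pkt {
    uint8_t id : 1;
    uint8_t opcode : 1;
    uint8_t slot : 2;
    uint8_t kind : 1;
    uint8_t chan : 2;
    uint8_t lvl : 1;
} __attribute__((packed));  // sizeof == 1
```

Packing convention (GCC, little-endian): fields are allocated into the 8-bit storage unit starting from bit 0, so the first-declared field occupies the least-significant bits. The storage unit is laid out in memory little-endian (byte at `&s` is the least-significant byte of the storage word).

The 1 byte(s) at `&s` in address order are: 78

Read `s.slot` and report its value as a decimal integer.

2

[0]=0x78 (little-endian) → word 0x78
id [0+:1] = (word>>0) & 0x1 = 0
opcode [1+:1] = (word>>1) & 0x1 = 0
slot [2+:2] = (word>>2) & 0x3 = 2  ←
kind [4+:1] = (word>>4) & 0x1 = 1
chan [5+:2] = (word>>5) & 0x3 = 3
lvl [7+:1] = (word>>7) & 0x1 = 0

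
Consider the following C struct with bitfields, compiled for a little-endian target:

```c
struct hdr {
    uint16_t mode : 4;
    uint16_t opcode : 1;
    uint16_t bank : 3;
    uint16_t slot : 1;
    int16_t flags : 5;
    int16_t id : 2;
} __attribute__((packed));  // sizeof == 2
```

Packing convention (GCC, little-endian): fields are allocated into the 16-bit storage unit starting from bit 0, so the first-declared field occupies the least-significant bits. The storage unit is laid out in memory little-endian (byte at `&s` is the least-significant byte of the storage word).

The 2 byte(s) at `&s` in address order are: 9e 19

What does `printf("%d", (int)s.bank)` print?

4

[0]=0x9e [1]=0x19 (little-endian) → word 0x199e
mode:4 @ bit 0 → (0x199e>>0)&0xf = 0xe
opcode:1 @ bit 4 → (0x199e>>4)&0x1 = 0x1
bank:3 @ bit 5 → (0x199e>>5)&0x7 = 0x4  ←
slot:1 @ bit 8 → (0x199e>>8)&0x1 = 0x1
flags:5 @ bit 9 → (0x199e>>9)&0x1f = 0xc
id:2 @ bit 14 → (0x199e>>14)&0x3 = 0x0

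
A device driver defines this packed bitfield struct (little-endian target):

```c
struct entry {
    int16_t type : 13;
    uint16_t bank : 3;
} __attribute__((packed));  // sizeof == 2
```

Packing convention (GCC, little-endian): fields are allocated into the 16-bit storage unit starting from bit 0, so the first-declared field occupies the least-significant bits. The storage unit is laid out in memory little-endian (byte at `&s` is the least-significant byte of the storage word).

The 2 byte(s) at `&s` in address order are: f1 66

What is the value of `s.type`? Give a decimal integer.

1777

[0]=0xf1 [1]=0x66 (little-endian) → word 0x66f1
type [0+:13] = (word>>0) & 0x1fff = 1777  ←
bank [13+:3] = (word>>13) & 0x7 = 3
type signed 13b, MSB=0: value = 1777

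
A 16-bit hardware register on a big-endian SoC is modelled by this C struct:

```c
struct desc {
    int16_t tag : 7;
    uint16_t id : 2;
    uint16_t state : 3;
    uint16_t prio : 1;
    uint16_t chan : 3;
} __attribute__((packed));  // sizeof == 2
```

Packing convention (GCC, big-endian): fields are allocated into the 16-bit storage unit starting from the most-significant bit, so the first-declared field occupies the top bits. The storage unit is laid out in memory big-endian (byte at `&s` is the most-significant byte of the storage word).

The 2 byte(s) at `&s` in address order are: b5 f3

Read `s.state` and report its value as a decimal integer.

7

[0]=0xb5 [1]=0xf3 (big-endian) → word 0xb5f3
tag:7 @ bit 9 → (0xb5f3>>9)&0x7f = 0x5a
id:2 @ bit 7 → (0xb5f3>>7)&0x3 = 0x3
state:3 @ bit 4 → (0xb5f3>>4)&0x7 = 0x7  ←
prio:1 @ bit 3 → (0xb5f3>>3)&0x1 = 0x0
chan:3 @ bit 0 → (0xb5f3>>0)&0x7 = 0x3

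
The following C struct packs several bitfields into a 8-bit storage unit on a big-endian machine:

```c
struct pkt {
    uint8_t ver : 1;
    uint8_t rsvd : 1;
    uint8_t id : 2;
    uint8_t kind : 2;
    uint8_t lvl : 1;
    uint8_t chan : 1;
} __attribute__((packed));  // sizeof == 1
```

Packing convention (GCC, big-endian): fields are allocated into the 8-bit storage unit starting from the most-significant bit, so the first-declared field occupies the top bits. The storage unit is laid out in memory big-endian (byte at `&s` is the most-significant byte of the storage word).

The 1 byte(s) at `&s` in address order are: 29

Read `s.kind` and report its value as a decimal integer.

2

[0]=0x29 (big-endian) → word 0x29
ver:1 @ bit 7 → (0x29>>7)&0x1 = 0x0
rsvd:1 @ bit 6 → (0x29>>6)&0x1 = 0x0
id:2 @ bit 4 → (0x29>>4)&0x3 = 0x2
kind:2 @ bit 2 → (0x29>>2)&0x3 = 0x2  ←
lvl:1 @ bit 1 → (0x29>>1)&0x1 = 0x0
chan:1 @ bit 0 → (0x29>>0)&0x1 = 0x1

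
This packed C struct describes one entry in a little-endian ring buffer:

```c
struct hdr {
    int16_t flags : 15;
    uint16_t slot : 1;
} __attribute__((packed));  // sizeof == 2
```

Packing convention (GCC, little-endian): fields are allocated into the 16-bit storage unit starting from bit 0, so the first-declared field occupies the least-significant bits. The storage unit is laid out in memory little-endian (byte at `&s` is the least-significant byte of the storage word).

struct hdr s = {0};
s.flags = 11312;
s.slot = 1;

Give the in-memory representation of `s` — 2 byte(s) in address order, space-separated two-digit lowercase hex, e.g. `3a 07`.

flags:15 = 11312 → 0x2c30 << 0 → word 0x2c30
slot:1 = 1 → 0x1 << 15 → word 0xac30
word = 0xac30 → little-endian bytes:
  [0]=0x30  [1]=0xac

30 ac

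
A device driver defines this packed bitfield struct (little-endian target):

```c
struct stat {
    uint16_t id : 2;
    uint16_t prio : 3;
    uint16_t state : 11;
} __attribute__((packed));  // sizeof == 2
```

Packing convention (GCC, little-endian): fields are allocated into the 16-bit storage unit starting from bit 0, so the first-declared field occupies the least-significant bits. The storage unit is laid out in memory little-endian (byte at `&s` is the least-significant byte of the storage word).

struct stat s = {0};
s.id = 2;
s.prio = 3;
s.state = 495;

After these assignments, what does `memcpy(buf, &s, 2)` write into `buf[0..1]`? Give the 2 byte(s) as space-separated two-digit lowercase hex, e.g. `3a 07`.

id (2b) val=2 bits=0x2 at bit 0: 0x0002
prio (3b) val=3 bits=0x3 at bit 2: 0x000e
state (11b) val=495 bits=0x1ef at bit 5: 0x3dee
word = 0x3dee → little-endian bytes:
  [0]=0xee  [1]=0x3d

ee 3d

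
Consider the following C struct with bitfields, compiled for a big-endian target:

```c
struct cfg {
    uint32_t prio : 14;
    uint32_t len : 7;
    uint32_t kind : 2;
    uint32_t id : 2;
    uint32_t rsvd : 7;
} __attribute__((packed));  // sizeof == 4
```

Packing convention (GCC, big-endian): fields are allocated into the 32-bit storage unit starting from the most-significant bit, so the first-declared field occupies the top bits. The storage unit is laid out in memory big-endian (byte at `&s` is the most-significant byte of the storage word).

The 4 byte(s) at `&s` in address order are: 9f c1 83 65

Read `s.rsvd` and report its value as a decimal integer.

[0]=0x9f [1]=0xc1 [2]=0x83 [3]=0x65 (big-endian) → word 0x9fc18365
prio:14 @ bit 18 → (0x9fc18365>>18)&0x3fff = 0x27f0
len:7 @ bit 11 → (0x9fc18365>>11)&0x7f = 0x30
kind:2 @ bit 9 → (0x9fc18365>>9)&0x3 = 0x1
id:2 @ bit 7 → (0x9fc18365>>7)&0x3 = 0x2
rsvd:7 @ bit 0 → (0x9fc18365>>0)&0x7f = 0x65  ←

101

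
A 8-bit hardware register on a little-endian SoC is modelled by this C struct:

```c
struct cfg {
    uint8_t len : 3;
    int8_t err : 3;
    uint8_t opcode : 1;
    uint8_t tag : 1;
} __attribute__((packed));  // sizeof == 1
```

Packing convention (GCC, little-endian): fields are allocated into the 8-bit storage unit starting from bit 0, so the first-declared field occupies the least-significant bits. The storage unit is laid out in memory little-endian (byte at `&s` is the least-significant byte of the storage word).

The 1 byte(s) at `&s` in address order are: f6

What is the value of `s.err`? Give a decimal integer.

[0]=0xf6 (little-endian) → word 0xf6
len:3 @ bit 0 → (0xf6>>0)&0x7 = 0x6
err:3 @ bit 3 → (0xf6>>3)&0x7 = 0x6  ←
opcode:1 @ bit 6 → (0xf6>>6)&0x1 = 0x1
tag:1 @ bit 7 → (0xf6>>7)&0x1 = 0x1
err signed 3b, MSB=1: 6 - 8 = -2

-2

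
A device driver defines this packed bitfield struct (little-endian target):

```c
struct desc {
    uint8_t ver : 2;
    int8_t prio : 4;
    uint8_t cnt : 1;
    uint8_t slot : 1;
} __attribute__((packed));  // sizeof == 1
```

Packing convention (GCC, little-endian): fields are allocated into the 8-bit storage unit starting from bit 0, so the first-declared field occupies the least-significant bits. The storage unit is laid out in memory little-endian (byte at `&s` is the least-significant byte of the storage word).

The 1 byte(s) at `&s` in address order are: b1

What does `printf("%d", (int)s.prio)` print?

-4

[0]=0xb1 (little-endian) → word 0xb1
ver [0+:2] = (word>>0) & 0x3 = 1
prio [2+:4] = (word>>2) & 0xf = 12  ←
cnt [6+:1] = (word>>6) & 0x1 = 0
slot [7+:1] = (word>>7) & 0x1 = 1
prio signed 4b, MSB=1: 12 - 16 = -4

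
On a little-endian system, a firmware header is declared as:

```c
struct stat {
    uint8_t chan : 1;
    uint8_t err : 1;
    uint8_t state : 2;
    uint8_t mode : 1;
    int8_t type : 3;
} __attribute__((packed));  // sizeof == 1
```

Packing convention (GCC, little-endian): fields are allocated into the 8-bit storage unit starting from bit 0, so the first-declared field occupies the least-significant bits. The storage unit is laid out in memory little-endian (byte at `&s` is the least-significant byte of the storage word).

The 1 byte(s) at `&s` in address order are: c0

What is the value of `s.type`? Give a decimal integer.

-2

[0]=0xc0 (little-endian) → word 0xc0
chan:1 @ bit 0 → (0xc0>>0)&0x1 = 0x0
err:1 @ bit 1 → (0xc0>>1)&0x1 = 0x0
state:2 @ bit 2 → (0xc0>>2)&0x3 = 0x0
mode:1 @ bit 4 → (0xc0>>4)&0x1 = 0x0
type:3 @ bit 5 → (0xc0>>5)&0x7 = 0x6  ←
type signed 3b, MSB=1: 6 - 8 = -2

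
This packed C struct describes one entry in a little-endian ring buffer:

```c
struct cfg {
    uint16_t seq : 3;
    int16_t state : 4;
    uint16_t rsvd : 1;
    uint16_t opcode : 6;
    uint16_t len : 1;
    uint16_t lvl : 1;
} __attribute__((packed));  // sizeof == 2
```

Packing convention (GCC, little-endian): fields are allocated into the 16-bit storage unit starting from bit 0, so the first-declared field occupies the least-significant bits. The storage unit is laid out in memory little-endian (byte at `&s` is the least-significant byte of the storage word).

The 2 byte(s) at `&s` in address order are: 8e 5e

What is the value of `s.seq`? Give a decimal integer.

6

[0]=0x8e [1]=0x5e (little-endian) → word 0x5e8e
seq [0+:3] = (word>>0) & 0x7 = 6  ←
state [3+:4] = (word>>3) & 0xf = 1
rsvd [7+:1] = (word>>7) & 0x1 = 1
opcode [8+:6] = (word>>8) & 0x3f = 30
len [14+:1] = (word>>14) & 0x1 = 1
lvl [15+:1] = (word>>15) & 0x1 = 0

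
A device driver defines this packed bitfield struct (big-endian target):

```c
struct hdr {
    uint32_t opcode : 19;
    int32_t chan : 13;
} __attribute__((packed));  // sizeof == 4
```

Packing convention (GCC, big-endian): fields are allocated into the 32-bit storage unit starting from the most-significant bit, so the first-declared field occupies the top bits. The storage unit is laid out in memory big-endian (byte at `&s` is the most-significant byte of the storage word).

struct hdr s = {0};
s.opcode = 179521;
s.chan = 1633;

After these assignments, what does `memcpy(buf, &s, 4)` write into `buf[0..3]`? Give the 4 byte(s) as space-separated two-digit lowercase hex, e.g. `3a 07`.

57 a8 26 61

opcode (19b) val=179521 bits=0x2bd41 at bit 13: 0x57a82000
chan (13b) val=1633 bits=0x661 at bit 0: 0x57a82661
word = 0x57a82661 → big-endian bytes:
  [0]=0x57  [1]=0xa8  [2]=0x26  [3]=0x61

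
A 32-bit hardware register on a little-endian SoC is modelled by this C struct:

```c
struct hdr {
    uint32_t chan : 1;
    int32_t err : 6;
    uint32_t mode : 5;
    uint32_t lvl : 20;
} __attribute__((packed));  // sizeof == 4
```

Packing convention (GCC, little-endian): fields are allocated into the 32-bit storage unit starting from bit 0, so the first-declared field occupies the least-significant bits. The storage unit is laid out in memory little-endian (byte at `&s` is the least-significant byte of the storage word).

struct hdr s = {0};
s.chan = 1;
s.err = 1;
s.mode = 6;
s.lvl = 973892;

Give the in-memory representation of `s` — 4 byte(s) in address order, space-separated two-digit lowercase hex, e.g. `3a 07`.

03 43 c4 ed

chan (1b) val=1 bits=0x1 at bit 0: 0x00000001
err (6b) val=1 bits=0x1 at bit 1: 0x00000003
mode (5b) val=6 bits=0x6 at bit 7: 0x00000303
lvl (20b) val=973892 bits=0xedc44 at bit 12: 0xedc44303
word = 0xedc44303 → little-endian bytes:
  [0]=0x03  [1]=0x43  [2]=0xc4  [3]=0xed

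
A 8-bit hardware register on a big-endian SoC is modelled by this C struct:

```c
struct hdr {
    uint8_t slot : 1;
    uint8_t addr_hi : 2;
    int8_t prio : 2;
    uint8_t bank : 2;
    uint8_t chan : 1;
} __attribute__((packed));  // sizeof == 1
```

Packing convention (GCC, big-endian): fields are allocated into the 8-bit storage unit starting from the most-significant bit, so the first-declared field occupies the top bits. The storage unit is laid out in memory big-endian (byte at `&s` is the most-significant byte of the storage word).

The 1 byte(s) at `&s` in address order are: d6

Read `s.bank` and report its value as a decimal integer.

3

[0]=0xd6 (big-endian) → word 0xd6
slot:1 @ bit 7 → (0xd6>>7)&0x1 = 0x1
addr_hi:2 @ bit 5 → (0xd6>>5)&0x3 = 0x2
prio:2 @ bit 3 → (0xd6>>3)&0x3 = 0x2
bank:2 @ bit 1 → (0xd6>>1)&0x3 = 0x3  ←
chan:1 @ bit 0 → (0xd6>>0)&0x1 = 0x0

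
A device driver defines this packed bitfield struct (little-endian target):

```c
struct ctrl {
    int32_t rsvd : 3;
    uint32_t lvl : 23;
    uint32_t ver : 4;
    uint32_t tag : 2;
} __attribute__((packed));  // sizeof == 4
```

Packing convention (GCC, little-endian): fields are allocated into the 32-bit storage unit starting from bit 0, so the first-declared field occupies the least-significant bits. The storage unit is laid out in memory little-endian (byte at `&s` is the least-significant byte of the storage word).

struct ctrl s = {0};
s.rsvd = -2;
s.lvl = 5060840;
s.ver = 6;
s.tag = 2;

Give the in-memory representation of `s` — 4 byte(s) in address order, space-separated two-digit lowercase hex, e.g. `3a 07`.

[0+:3] rsvd=-2 & 0x7 = 0x6; word=0x00000006
[3+:23] lvl=5060840 & 0x7fffff = 0x4d38e8; word=0x0269c746
[26+:4] ver=6 & 0xf = 0x6; word=0x1a69c746
[30+:2] tag=2 & 0x3 = 0x2; word=0x9a69c746
word = 0x9a69c746 → little-endian bytes:
  [0]=0x46  [1]=0xc7  [2]=0x69  [3]=0x9a

46 c7 69 9a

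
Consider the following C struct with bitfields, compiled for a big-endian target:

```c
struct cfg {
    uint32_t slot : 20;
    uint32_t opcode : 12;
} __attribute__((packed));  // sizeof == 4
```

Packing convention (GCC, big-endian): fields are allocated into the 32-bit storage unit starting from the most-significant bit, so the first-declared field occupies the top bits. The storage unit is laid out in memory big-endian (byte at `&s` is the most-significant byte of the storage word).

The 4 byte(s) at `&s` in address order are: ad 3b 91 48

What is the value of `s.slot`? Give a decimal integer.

709561

[0]=0xad [1]=0x3b [2]=0x91 [3]=0x48 (big-endian) → word 0xad3b9148
slot:20 @ bit 12 → (0xad3b9148>>12)&0xfffff = 0xad3b9  ←
opcode:12 @ bit 0 → (0xad3b9148>>0)&0xfff = 0x148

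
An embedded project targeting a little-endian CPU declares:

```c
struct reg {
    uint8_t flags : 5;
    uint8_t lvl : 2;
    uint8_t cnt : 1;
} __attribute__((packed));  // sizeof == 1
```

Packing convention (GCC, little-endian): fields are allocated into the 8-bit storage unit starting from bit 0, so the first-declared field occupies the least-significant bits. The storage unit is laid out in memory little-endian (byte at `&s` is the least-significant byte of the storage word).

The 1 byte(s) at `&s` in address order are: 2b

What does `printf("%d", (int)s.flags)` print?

11

[0]=0x2b (little-endian) → word 0x2b
flags:5 @ bit 0 → (0x2b>>0)&0x1f = 0xb  ←
lvl:2 @ bit 5 → (0x2b>>5)&0x3 = 0x1
cnt:1 @ bit 7 → (0x2b>>7)&0x1 = 0x0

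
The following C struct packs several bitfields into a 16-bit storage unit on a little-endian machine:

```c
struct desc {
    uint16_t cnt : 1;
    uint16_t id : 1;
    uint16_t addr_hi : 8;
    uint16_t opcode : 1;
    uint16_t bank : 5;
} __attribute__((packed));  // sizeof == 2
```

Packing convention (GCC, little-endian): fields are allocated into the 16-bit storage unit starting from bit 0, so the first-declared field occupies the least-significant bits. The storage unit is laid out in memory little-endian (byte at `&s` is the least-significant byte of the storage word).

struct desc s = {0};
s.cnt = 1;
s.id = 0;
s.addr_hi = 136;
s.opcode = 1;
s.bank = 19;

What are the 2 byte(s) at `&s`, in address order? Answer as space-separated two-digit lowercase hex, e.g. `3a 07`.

cnt (1b) val=1 bits=0x1 at bit 0: 0x0001
id (1b) val=0 bits=0x0 at bit 1: 0x0001
addr_hi (8b) val=136 bits=0x88 at bit 2: 0x0221
opcode (1b) val=1 bits=0x1 at bit 10: 0x0621
bank (5b) val=19 bits=0x13 at bit 11: 0x9e21
word = 0x9e21 → little-endian bytes:
  [0]=0x21  [1]=0x9e

21 9e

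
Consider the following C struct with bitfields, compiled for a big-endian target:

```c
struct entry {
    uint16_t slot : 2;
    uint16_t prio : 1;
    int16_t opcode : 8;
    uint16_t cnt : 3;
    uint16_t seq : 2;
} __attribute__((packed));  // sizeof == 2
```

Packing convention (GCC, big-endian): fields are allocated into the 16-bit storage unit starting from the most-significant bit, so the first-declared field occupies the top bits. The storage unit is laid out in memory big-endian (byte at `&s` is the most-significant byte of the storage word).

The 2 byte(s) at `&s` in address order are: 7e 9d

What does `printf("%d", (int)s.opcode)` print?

[0]=0x7e [1]=0x9d (big-endian) → word 0x7e9d
slot:2 @ bit 14 → (0x7e9d>>14)&0x3 = 0x1
prio:1 @ bit 13 → (0x7e9d>>13)&0x1 = 0x1
opcode:8 @ bit 5 → (0x7e9d>>5)&0xff = 0xf4  ←
cnt:3 @ bit 2 → (0x7e9d>>2)&0x7 = 0x7
seq:2 @ bit 0 → (0x7e9d>>0)&0x3 = 0x1
opcode signed 8b, MSB=1: 244 - 256 = -12

-12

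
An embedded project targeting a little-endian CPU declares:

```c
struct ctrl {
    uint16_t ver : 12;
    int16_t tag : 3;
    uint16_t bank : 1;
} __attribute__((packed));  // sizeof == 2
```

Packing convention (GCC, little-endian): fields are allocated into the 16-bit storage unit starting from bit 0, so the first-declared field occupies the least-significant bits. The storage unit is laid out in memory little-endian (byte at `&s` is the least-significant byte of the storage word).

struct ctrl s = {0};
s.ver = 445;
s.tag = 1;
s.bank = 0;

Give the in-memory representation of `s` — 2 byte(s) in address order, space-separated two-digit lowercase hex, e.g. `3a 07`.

bd 11

[0+:12] ver=445 & 0xfff = 0x1bd; word=0x01bd
[12+:3] tag=1 & 0x7 = 0x1; word=0x11bd
[15+:1] bank=0 & 0x1 = 0x0; word=0x11bd
word = 0x11bd → little-endian bytes:
  [0]=0xbd  [1]=0x11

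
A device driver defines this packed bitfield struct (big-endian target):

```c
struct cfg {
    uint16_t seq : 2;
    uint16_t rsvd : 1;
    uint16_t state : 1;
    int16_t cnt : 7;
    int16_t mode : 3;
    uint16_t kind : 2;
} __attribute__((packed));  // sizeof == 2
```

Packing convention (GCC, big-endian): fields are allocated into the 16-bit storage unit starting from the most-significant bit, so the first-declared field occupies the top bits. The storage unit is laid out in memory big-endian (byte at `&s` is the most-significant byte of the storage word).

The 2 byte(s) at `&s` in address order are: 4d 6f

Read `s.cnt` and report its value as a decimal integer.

-21

[0]=0x4d [1]=0x6f (big-endian) → word 0x4d6f
seq [14+:2] = (word>>14) & 0x3 = 1
rsvd [13+:1] = (word>>13) & 0x1 = 0
state [12+:1] = (word>>12) & 0x1 = 0
cnt [5+:7] = (word>>5) & 0x7f = 107  ←
mode [2+:3] = (word>>2) & 0x7 = 3
kind [0+:2] = (word>>0) & 0x3 = 3
cnt signed 7b, MSB=1: 107 - 128 = -21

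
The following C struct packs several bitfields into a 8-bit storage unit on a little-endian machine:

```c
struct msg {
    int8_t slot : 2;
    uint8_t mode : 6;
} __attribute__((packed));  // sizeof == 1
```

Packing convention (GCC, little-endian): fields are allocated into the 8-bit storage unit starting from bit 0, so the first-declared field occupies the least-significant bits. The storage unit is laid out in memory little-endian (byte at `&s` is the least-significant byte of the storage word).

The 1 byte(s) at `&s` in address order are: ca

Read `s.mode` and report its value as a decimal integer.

50

[0]=0xca (little-endian) → word 0xca
slot:2 @ bit 0 → (0xca>>0)&0x3 = 0x2
mode:6 @ bit 2 → (0xca>>2)&0x3f = 0x32  ←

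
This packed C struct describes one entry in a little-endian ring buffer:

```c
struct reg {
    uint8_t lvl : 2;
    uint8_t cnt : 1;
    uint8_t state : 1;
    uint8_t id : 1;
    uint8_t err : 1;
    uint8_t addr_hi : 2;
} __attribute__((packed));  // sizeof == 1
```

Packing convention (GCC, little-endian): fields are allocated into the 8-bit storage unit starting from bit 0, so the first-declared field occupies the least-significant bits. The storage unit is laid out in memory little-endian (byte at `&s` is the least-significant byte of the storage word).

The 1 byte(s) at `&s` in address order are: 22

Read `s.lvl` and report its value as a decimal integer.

[0]=0x22 (little-endian) → word 0x22
lvl:2 @ bit 0 → (0x22>>0)&0x3 = 0x2  ←
cnt:1 @ bit 2 → (0x22>>2)&0x1 = 0x0
state:1 @ bit 3 → (0x22>>3)&0x1 = 0x0
id:1 @ bit 4 → (0x22>>4)&0x1 = 0x0
err:1 @ bit 5 → (0x22>>5)&0x1 = 0x1
addr_hi:2 @ bit 6 → (0x22>>6)&0x3 = 0x0

2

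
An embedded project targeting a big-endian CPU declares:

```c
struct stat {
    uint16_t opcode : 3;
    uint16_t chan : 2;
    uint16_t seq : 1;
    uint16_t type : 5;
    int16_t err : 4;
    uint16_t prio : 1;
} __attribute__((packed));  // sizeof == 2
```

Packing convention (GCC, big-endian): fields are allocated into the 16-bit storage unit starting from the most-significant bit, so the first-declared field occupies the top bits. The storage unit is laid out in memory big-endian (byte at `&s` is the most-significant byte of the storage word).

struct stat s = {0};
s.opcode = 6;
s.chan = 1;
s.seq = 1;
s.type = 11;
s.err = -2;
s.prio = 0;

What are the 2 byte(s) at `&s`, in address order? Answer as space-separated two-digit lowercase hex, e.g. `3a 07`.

opcode (3b) val=6 bits=0x6 at bit 13: 0xc000
chan (2b) val=1 bits=0x1 at bit 11: 0xc800
seq (1b) val=1 bits=0x1 at bit 10: 0xcc00
type (5b) val=11 bits=0xb at bit 5: 0xcd60
err (4b) val=-2 bits=0xe at bit 1: 0xcd7c
prio (1b) val=0 bits=0x0 at bit 0: 0xcd7c
word = 0xcd7c → big-endian bytes:
  [0]=0xcd  [1]=0x7c

cd 7c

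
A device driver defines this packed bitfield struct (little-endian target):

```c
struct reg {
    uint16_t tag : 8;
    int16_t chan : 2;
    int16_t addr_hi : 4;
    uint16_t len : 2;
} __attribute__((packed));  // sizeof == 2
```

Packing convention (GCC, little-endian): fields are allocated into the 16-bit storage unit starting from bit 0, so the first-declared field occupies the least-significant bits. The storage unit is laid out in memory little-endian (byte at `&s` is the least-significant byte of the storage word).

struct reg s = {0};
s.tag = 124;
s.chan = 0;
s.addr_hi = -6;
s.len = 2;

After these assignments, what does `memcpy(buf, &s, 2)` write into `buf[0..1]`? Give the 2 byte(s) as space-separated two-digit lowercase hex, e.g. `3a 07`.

tag:8 = 124 → 0x7c << 0 → word 0x007c
chan:2 = 0 → 0x0 << 8 → word 0x007c
addr_hi:4 = -6 → 0xa << 10 → word 0x287c
len:2 = 2 → 0x2 << 14 → word 0xa87c
word = 0xa87c → little-endian bytes:
  [0]=0x7c  [1]=0xa8

7c a8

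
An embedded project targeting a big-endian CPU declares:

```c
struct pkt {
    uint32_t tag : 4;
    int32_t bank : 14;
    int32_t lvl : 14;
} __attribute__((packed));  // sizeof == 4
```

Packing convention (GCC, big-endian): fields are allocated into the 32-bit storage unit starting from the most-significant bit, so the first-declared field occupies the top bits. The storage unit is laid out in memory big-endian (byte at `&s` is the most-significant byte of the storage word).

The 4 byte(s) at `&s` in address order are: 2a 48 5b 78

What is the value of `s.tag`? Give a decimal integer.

[0]=0x2a [1]=0x48 [2]=0x5b [3]=0x78 (big-endian) → word 0x2a485b78
tag [28+:4] = (word>>28) & 0xf = 2  ←
bank [14+:14] = (word>>14) & 0x3fff = 10529
lvl [0+:14] = (word>>0) & 0x3fff = 7032

2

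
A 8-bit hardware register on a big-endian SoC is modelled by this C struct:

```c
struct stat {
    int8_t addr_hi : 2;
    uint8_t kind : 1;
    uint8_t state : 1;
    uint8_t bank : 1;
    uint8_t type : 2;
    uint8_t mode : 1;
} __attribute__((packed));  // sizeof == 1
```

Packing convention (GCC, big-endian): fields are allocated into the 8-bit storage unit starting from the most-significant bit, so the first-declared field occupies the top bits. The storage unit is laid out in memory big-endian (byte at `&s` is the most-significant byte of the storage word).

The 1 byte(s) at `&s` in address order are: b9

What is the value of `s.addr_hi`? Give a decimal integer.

-2

[0]=0xb9 (big-endian) → word 0xb9
addr_hi:2 @ bit 6 → (0xb9>>6)&0x3 = 0x2  ←
kind:1 @ bit 5 → (0xb9>>5)&0x1 = 0x1
state:1 @ bit 4 → (0xb9>>4)&0x1 = 0x1
bank:1 @ bit 3 → (0xb9>>3)&0x1 = 0x1
type:2 @ bit 1 → (0xb9>>1)&0x3 = 0x0
mode:1 @ bit 0 → (0xb9>>0)&0x1 = 0x1
addr_hi signed 2b, MSB=1: 2 - 4 = -2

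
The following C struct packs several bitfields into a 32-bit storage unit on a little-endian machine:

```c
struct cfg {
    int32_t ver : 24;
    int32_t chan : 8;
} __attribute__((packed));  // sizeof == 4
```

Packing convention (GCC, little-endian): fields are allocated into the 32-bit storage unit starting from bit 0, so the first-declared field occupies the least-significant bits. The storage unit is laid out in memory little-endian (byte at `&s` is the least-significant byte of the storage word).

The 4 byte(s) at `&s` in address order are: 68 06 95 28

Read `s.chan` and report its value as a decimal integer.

40

[0]=0x68 [1]=0x06 [2]=0x95 [3]=0x28 (little-endian) → word 0x28950668
ver [0+:24] = (word>>0) & 0xffffff = 9766504
chan [24+:8] = (word>>24) & 0xff = 40  ←
chan signed 8b, MSB=0: value = 40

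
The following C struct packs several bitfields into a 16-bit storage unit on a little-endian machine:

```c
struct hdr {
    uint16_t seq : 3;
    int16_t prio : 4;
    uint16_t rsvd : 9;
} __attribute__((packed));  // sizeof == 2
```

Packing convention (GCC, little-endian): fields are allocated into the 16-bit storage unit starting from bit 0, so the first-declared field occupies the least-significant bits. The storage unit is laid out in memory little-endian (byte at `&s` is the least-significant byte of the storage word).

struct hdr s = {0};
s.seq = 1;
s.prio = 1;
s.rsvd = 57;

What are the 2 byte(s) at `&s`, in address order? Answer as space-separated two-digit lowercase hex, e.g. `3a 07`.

89 1c

seq (3b) val=1 bits=0x1 at bit 0: 0x0001
prio (4b) val=1 bits=0x1 at bit 3: 0x0009
rsvd (9b) val=57 bits=0x39 at bit 7: 0x1c89
word = 0x1c89 → little-endian bytes:
  [0]=0x89  [1]=0x1c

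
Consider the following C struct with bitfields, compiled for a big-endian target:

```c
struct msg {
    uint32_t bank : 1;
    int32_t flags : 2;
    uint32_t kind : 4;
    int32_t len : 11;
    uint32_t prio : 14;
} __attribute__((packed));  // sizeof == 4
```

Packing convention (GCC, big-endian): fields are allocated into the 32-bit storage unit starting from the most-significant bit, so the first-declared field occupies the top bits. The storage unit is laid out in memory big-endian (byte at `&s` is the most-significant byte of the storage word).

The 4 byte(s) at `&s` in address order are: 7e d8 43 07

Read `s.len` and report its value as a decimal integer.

865

[0]=0x7e [1]=0xd8 [2]=0x43 [3]=0x07 (big-endian) → word 0x7ed84307
bank:1 @ bit 31 → (0x7ed84307>>31)&0x1 = 0x0
flags:2 @ bit 29 → (0x7ed84307>>29)&0x3 = 0x3
kind:4 @ bit 25 → (0x7ed84307>>25)&0xf = 0xf
len:11 @ bit 14 → (0x7ed84307>>14)&0x7ff = 0x361  ←
prio:14 @ bit 0 → (0x7ed84307>>0)&0x3fff = 0x307
len signed 11b, MSB=0: value = 865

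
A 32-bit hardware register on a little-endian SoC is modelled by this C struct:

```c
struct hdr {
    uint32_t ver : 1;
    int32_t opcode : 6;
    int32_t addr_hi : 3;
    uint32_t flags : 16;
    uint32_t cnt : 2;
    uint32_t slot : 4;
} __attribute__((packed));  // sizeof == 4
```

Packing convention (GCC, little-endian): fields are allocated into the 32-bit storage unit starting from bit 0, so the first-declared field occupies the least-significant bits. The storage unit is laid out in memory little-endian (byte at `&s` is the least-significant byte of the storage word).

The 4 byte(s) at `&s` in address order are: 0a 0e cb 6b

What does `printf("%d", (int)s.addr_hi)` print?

-4

[0]=0x0a [1]=0x0e [2]=0xcb [3]=0x6b (little-endian) → word 0x6bcb0e0a
ver:1 @ bit 0 → (0x6bcb0e0a>>0)&0x1 = 0x0
opcode:6 @ bit 1 → (0x6bcb0e0a>>1)&0x3f = 0x5
addr_hi:3 @ bit 7 → (0x6bcb0e0a>>7)&0x7 = 0x4  ←
flags:16 @ bit 10 → (0x6bcb0e0a>>10)&0xffff = 0xf2c3
cnt:2 @ bit 26 → (0x6bcb0e0a>>26)&0x3 = 0x2
slot:4 @ bit 28 → (0x6bcb0e0a>>28)&0xf = 0x6
addr_hi signed 3b, MSB=1: 4 - 8 = -4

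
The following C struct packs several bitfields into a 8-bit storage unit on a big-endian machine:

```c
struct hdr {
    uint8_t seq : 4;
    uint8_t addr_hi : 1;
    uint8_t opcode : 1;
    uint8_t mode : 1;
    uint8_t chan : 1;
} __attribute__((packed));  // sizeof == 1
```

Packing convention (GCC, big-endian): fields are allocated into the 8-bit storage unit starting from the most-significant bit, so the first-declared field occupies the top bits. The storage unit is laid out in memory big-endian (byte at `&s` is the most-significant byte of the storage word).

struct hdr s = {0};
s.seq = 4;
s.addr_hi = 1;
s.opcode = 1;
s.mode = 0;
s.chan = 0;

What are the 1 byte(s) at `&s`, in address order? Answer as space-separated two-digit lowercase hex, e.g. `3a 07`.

4c

seq (4b) val=4 bits=0x4 at bit 4: 0x40
addr_hi (1b) val=1 bits=0x1 at bit 3: 0x48
opcode (1b) val=1 bits=0x1 at bit 2: 0x4c
mode (1b) val=0 bits=0x0 at bit 1: 0x4c
chan (1b) val=0 bits=0x0 at bit 0: 0x4c
word = 0x4c → big-endian bytes:
  [0]=0x4c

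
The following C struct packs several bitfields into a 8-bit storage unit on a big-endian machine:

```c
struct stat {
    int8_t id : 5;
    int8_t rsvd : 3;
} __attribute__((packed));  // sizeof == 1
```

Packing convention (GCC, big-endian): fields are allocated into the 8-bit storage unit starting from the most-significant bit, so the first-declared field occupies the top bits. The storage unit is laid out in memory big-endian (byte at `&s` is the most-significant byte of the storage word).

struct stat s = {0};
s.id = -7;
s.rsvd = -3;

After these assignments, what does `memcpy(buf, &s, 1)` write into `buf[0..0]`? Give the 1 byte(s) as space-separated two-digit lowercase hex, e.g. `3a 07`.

[3+:5] id=-7 & 0x1f = 0x19; word=0xc8
[0+:3] rsvd=-3 & 0x7 = 0x5; word=0xcd
word = 0xcd → big-endian bytes:
  [0]=0xcd

cd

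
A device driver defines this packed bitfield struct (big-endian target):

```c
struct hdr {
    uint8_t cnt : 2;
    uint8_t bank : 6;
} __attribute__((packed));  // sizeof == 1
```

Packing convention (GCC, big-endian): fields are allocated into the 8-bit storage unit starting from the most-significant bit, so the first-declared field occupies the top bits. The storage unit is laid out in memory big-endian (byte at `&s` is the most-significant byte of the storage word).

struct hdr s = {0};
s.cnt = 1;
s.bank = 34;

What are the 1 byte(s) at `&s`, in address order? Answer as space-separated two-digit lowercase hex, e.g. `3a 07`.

62

[6+:2] cnt=1 & 0x3 = 0x1; word=0x40
[0+:6] bank=34 & 0x3f = 0x22; word=0x62
word = 0x62 → big-endian bytes:
  [0]=0x62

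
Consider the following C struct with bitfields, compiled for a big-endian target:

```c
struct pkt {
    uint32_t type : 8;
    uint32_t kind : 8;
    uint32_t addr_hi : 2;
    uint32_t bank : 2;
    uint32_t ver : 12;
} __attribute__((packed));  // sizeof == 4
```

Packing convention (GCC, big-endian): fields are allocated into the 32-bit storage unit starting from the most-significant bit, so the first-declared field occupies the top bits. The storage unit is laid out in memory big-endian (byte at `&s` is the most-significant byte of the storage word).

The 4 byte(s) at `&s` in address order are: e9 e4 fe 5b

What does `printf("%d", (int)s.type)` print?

[0]=0xe9 [1]=0xe4 [2]=0xfe [3]=0x5b (big-endian) → word 0xe9e4fe5b
type:8 @ bit 24 → (0xe9e4fe5b>>24)&0xff = 0xe9  ←
kind:8 @ bit 16 → (0xe9e4fe5b>>16)&0xff = 0xe4
addr_hi:2 @ bit 14 → (0xe9e4fe5b>>14)&0x3 = 0x3
bank:2 @ bit 12 → (0xe9e4fe5b>>12)&0x3 = 0x3
ver:12 @ bit 0 → (0xe9e4fe5b>>0)&0xfff = 0xe5b

233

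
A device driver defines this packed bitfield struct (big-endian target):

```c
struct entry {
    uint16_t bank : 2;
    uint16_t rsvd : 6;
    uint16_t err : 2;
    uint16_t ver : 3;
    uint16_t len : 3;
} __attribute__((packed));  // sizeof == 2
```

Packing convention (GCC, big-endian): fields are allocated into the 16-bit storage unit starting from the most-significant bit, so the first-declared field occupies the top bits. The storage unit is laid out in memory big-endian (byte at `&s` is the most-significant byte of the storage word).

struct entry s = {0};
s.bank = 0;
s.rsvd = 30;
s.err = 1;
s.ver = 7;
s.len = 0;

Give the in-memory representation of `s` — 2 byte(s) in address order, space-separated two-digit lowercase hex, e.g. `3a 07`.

bank (2b) val=0 bits=0x0 at bit 14: 0x0000
rsvd (6b) val=30 bits=0x1e at bit 8: 0x1e00
err (2b) val=1 bits=0x1 at bit 6: 0x1e40
ver (3b) val=7 bits=0x7 at bit 3: 0x1e78
len (3b) val=0 bits=0x0 at bit 0: 0x1e78
word = 0x1e78 → big-endian bytes:
  [0]=0x1e  [1]=0x78

1e 78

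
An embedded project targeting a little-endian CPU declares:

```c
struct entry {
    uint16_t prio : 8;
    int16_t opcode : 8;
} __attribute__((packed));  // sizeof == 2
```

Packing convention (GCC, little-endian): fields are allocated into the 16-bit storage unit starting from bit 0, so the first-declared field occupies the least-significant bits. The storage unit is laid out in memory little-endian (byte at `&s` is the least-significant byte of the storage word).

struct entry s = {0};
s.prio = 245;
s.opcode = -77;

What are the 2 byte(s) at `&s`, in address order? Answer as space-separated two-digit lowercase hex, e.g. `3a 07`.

f5 b3

prio:8 = 245 → 0xf5 << 0 → word 0x00f5
opcode:8 = -77 → 0xb3 << 8 → word 0xb3f5
word = 0xb3f5 → little-endian bytes:
  [0]=0xf5  [1]=0xb3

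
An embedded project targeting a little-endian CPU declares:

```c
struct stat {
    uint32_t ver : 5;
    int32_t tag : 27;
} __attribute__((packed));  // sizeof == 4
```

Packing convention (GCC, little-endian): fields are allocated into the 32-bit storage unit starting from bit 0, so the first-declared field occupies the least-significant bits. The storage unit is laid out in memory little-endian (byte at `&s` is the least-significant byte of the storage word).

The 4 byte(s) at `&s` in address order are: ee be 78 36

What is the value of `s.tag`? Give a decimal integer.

[0]=0xee [1]=0xbe [2]=0x78 [3]=0x36 (little-endian) → word 0x3678beee
ver:5 @ bit 0 → (0x3678beee>>0)&0x1f = 0xe
tag:27 @ bit 5 → (0x3678beee>>5)&0x7ffffff = 0x1b3c5f7  ←
tag signed 27b, MSB=0: value = 28558839

28558839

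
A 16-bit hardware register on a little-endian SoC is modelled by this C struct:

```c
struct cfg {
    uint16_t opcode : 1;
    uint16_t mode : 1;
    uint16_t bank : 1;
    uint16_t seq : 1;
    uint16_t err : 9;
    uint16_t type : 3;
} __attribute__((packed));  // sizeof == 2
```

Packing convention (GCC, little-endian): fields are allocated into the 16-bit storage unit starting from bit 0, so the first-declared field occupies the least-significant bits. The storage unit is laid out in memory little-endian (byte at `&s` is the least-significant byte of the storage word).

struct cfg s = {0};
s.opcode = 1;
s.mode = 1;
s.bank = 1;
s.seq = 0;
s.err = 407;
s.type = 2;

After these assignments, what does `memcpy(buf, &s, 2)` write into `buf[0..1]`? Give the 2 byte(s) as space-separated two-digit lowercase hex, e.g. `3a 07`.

[0+:1] opcode=1 & 0x1 = 0x1; word=0x0001
[1+:1] mode=1 & 0x1 = 0x1; word=0x0003
[2+:1] bank=1 & 0x1 = 0x1; word=0x0007
[3+:1] seq=0 & 0x1 = 0x0; word=0x0007
[4+:9] err=407 & 0x1ff = 0x197; word=0x1977
[13+:3] type=2 & 0x7 = 0x2; word=0x5977
word = 0x5977 → little-endian bytes:
  [0]=0x77  [1]=0x59

77 59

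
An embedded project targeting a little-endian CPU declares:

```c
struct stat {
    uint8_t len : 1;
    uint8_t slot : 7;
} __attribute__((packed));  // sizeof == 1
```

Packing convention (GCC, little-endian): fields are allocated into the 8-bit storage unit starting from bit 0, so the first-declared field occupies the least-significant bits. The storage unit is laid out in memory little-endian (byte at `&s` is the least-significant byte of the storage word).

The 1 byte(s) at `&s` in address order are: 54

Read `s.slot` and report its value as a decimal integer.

42

[0]=0x54 (little-endian) → word 0x54
len [0+:1] = (word>>0) & 0x1 = 0
slot [1+:7] = (word>>1) & 0x7f = 42  ←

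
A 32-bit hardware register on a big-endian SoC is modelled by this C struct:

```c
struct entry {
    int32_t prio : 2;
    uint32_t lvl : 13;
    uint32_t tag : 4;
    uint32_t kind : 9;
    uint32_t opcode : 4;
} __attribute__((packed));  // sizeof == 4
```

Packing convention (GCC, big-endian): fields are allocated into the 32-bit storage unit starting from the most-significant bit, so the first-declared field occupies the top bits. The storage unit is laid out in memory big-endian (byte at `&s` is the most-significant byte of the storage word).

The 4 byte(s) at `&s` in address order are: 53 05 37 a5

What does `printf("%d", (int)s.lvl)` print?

[0]=0x53 [1]=0x05 [2]=0x37 [3]=0xa5 (big-endian) → word 0x530537a5
prio [30+:2] = (word>>30) & 0x3 = 1
lvl [17+:13] = (word>>17) & 0x1fff = 2434  ←
tag [13+:4] = (word>>13) & 0xf = 9
kind [4+:9] = (word>>4) & 0x1ff = 378
opcode [0+:4] = (word>>0) & 0xf = 5

2434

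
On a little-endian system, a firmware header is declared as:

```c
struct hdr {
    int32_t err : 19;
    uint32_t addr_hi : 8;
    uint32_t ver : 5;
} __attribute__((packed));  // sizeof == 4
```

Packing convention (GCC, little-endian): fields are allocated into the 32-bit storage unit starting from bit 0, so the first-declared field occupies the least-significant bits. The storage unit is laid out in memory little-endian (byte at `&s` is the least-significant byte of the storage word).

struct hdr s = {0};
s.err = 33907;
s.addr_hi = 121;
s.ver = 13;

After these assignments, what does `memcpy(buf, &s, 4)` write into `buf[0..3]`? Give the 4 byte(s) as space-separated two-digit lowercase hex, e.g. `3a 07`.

73 84 c8 6b

err:19 = 33907 → 0x8473 << 0 → word 0x00008473
addr_hi:8 = 121 → 0x79 << 19 → word 0x03c88473
ver:5 = 13 → 0xd << 27 → word 0x6bc88473
word = 0x6bc88473 → little-endian bytes:
  [0]=0x73  [1]=0x84  [2]=0xc8  [3]=0x6b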